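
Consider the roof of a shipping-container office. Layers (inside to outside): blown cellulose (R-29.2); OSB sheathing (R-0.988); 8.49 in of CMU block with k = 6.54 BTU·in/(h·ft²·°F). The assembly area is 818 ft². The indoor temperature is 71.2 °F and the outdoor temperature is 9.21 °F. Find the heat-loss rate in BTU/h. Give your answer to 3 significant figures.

1610 BTU/h

8.49/6.54 = 1.298
R_total = 29.2 + 0.988 + 1.298 = 31.49 ft²·°F·h/BTU
Q = A·ΔT/R = 818 × (71.2 − 9.21) / 31.49 = 1610 BTU/h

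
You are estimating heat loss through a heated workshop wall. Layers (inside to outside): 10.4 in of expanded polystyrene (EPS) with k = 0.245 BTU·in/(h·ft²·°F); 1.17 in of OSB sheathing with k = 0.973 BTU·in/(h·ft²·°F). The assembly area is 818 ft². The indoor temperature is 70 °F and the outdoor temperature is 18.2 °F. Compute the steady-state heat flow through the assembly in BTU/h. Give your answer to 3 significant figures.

971 BTU/h

10.4/0.245 = 42.45
1.17/0.973 = 1.202
R_total = 42.45 + 1.202 = 43.65 ft²·°F·h/BTU
Q = A·ΔT/R = 818 × (70 − 18.2) / 43.65 = 970.7 BTU/h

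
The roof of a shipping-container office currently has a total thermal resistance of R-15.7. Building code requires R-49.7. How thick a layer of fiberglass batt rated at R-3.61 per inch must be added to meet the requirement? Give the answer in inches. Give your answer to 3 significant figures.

9.42 in

ΔR = 49.7 − 15.7 = 34 ft²·°F·h/BTU
L = ΔR / (R/in) = 34/3.61 = 9.418 in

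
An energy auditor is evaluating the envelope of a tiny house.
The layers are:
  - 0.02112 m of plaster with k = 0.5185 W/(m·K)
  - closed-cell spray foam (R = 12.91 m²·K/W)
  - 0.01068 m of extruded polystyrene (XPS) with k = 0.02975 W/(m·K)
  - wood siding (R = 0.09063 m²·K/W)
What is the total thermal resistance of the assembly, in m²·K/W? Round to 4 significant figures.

13.40 m²·K/W

0.02112/0.5185 = 0.040733
0.01068/0.02975 = 0.35899
R_total = 0.040733 + 12.91 + 0.35899 + 0.09063 = 13.4 m²·K/W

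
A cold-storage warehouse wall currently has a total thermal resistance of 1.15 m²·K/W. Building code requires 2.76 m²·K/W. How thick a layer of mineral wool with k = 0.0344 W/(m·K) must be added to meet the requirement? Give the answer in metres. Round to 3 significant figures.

0.0554 m

ΔR = 2.76 − 1.15 = 1.61 m²·K/W
L = ΔR × k = 1.61 × 0.0344 = 0.05538 m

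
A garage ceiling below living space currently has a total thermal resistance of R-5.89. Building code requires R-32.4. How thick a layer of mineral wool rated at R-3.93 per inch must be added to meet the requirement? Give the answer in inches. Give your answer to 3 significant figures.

ΔR = 32.4 − 5.89 = 26.51 ft²·°F·h/BTU
L = ΔR / (R/in) = 26.51/3.93 = 6.746 in

6.75 in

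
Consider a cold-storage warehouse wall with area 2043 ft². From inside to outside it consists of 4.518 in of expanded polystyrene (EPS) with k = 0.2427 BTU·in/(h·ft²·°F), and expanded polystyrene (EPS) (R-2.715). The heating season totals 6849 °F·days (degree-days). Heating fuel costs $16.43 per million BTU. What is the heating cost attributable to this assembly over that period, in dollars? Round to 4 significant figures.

4.518/0.2427 = 18.616
R_total = 18.616 + 2.715 = 21.331 ft²·°F·h/BTU
E = A × HDD × 24 / R = 2043 × 6849 × 24 / 21.331 = 15744000 BTU
Cost = 15744000/10⁶ × 16.43 = $258.67

258.7 dollars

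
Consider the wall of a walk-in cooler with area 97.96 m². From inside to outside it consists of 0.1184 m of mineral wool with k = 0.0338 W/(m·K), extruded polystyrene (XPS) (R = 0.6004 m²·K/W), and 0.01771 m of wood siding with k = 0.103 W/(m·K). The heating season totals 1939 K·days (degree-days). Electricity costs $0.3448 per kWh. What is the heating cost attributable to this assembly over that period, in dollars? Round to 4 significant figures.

0.1184/0.0338 = 3.503
0.01771/0.103 = 0.17194
R_total = 3.503 + 0.6004 + 0.17194 = 4.2753 m²·K/W
E = A × HDD × 24 / R / 1000 = 97.96 × 1939 × 24 / 4.2753 / 1000 = 1066.3 kWh
Cost = 1066.3 × 0.3448 = $367.65

367.7 dollars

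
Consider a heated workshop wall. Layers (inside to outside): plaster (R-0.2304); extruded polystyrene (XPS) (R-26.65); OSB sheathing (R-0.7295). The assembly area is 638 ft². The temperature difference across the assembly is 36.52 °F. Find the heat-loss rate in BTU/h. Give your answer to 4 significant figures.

R_total = 0.2304 + 26.65 + 0.7295 = 27.61 ft²·°F·h/BTU
Q = A·ΔT/R = 638 × 36.52 / 27.61 = 843.89 BTU/h

843.9 BTU/h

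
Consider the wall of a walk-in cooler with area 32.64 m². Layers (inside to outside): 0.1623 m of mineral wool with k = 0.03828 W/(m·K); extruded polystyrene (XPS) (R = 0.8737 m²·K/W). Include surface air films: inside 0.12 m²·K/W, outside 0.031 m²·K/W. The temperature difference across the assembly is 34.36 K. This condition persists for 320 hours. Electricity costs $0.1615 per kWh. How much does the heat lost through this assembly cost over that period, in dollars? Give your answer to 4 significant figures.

11.01 dollars

0.1623/0.03828 = 4.2398
R_total = 0.12 + 4.2398 + 0.8737 + 0.031 = 5.2645 m²·K/W
Q = 32.64 × 34.36 / 5.2645 = 213.03 W
E = 213.03 W × 320 h / 1000 = 68.17 kWh
Cost = 68.17 × 0.1615 = $11.01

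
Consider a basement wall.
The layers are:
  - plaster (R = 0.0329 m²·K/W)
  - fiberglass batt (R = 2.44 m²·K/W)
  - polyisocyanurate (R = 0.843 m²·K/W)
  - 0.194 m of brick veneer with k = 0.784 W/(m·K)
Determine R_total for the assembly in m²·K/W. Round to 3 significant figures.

3.56 m²·K/W

0.194/0.784 = 0.2474
R_total = 0.0329 + 2.44 + 0.843 + 0.2474 = 3.563 m²·K/W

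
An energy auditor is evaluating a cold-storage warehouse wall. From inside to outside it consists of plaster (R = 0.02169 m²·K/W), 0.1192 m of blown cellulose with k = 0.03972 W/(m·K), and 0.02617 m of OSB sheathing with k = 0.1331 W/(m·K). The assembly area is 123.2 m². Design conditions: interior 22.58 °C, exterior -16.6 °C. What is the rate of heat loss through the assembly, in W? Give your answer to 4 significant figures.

0.1192/0.03972 = 3.001
0.02617/0.1331 = 0.19662
R_total = 0.02169 + 3.001 + 0.19662 = 3.2193 m²·K/W
Q = A·ΔT/R = 123.2 × (22.58 − (-16.6)) / 3.2193 = 1499.4 W

1499 W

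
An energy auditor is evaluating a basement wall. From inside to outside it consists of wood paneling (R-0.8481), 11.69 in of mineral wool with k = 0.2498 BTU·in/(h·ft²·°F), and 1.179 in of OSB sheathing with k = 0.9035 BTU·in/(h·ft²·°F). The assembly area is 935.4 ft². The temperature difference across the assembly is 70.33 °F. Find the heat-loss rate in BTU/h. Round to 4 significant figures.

1344 BTU/h

11.69/0.2498 = 46.797
1.179/0.9035 = 1.3049
R_total = 0.8481 + 46.797 + 1.3049 = 48.95 ft²·°F·h/BTU
Q = A·ΔT/R = 935.4 × 70.33 / 48.95 = 1343.9 BTU/h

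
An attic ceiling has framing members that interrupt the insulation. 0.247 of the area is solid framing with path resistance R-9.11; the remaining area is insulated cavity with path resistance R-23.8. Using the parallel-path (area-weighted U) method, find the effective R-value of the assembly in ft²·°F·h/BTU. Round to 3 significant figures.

17.0 ft²·°F·h/BTU

U_eff = 0.753/23.8 + 0.247/9.11 = 0.03164 + 0.02711 = 0.05875
R_eff = 1/U_eff = 17.02 ft²·°F·h/BTU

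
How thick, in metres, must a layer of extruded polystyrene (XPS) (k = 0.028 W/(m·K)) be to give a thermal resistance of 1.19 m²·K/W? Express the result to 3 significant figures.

0.0333 m

L = R·k = 1.19 × 0.028 = 0.03332 m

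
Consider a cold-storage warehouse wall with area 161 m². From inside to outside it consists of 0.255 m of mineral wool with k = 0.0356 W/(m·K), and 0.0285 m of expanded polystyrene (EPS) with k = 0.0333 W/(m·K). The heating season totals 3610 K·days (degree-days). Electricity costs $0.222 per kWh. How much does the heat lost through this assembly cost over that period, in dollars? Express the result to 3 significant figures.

0.255/0.0356 = 7.163
0.0285/0.0333 = 0.8559
R_total = 7.163 + 0.8559 = 8.019 m²·K/W
E = A × HDD × 24 / R / 1000 = 161 × 3610 × 24 / 8.019 / 1000 = 1740 kWh
Cost = 1740 × 0.222 = $386.2

386 dollars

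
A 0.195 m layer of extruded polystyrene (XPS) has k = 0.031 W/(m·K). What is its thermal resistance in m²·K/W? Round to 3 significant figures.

R = L/k = 0.195/0.031 = 6.29 m²·K/W

6.29 m²·K/W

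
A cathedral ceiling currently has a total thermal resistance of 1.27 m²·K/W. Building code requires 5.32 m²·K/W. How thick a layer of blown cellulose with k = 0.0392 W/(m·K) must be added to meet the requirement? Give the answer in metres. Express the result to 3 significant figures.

ΔR = 5.32 − 1.27 = 4.05 m²·K/W
L = ΔR × k = 4.05 × 0.0392 = 0.1588 m

0.159 m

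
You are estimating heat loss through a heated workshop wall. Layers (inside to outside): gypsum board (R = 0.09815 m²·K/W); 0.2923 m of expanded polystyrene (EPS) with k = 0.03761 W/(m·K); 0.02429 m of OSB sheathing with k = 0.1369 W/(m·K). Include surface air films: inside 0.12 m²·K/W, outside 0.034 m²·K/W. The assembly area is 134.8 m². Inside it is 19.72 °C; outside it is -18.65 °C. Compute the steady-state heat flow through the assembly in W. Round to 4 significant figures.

630.7 W

0.2923/0.03761 = 7.7719
0.02429/0.1369 = 0.17743
R_total = 0.12 + 0.09815 + 7.7719 + 0.17743 + 0.034 = 8.2014 m²·K/W
Q = A·ΔT/R = 134.8 × (19.72 − (-18.65)) / 8.2014 = 630.65 W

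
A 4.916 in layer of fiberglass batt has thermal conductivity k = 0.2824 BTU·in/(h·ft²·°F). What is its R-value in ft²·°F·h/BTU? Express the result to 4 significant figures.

17.41 ft²·°F·h/BTU

R = L/k = 4.916/0.2824 = 17.408 ft²·°F·h/BTU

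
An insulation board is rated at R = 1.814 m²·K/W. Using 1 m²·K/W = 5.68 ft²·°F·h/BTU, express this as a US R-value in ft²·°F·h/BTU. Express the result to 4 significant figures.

10.30 ft²·°F·h/BTU

R_US = 1.814 × 5.68 = 10.304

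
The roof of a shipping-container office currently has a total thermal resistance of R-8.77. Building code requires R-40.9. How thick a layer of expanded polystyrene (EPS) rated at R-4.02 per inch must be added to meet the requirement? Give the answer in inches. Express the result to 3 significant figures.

7.99 in

ΔR = 40.9 − 8.77 = 32.13 ft²·°F·h/BTU
L = ΔR / (R/in) = 32.13/4.02 = 7.993 in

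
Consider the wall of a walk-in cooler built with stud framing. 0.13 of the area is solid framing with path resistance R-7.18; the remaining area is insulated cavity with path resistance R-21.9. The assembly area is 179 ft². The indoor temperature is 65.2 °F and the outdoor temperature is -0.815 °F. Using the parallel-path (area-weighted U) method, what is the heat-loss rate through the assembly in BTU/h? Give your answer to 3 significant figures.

U_eff = 0.87/21.9 + 0.13/7.18 = 0.03973 + 0.01811 = 0.05783
R_eff = 1/U_eff = 17.29 ft²·°F·h/BTU
Q = 179 × (65.2 − (-0.815)) / 17.29 = 683.4 BTU/h

683 BTU/h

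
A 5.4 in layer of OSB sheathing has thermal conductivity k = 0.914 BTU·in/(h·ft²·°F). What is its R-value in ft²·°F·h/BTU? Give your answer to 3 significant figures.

R = L/k = 5.4/0.914 = 5.908 ft²·°F·h/BTU

5.91 ft²·°F·h/BTU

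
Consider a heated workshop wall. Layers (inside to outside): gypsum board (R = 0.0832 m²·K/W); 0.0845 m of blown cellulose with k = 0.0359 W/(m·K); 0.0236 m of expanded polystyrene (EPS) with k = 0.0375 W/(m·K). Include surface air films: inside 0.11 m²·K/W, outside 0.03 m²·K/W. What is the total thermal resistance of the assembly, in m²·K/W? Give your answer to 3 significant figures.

3.21 m²·K/W

0.0845/0.0359 = 2.354
0.0236/0.0375 = 0.6293
R_total = 0.11 + 0.0832 + 2.354 + 0.6293 + 0.03 = 3.206 m²·K/W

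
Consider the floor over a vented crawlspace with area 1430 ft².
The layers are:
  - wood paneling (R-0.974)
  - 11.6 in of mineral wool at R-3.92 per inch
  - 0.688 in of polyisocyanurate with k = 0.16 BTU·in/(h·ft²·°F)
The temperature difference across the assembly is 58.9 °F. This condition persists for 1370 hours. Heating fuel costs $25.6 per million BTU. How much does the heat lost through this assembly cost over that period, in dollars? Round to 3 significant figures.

58.2 dollars

11.6 × 3.92 = 45.47
0.688/0.16 = 4.3
R_total = 0.974 + 45.47 + 4.3 = 50.75 ft²·°F·h/BTU
Q = 1430 × 58.9 / 50.75 = 1660 BTU/h
E = 1660 × 1370 = 2274000 BTU
Cost = 2274000/10⁶ × 25.6 = $58.21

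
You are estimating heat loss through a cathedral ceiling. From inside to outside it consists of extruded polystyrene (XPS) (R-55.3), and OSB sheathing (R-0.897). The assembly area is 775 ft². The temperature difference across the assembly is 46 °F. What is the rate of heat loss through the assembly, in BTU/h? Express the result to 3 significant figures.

634 BTU/h

R_total = 55.3 + 0.897 = 56.2 ft²·°F·h/BTU
Q = A·ΔT/R = 775 × 46 / 56.2 = 634.4 BTU/h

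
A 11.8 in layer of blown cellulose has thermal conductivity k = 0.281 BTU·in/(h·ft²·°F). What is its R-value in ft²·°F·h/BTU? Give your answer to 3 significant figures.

42.0 ft²·°F·h/BTU

R = L/k = 11.8/0.281 = 41.99 ft²·°F·h/BTU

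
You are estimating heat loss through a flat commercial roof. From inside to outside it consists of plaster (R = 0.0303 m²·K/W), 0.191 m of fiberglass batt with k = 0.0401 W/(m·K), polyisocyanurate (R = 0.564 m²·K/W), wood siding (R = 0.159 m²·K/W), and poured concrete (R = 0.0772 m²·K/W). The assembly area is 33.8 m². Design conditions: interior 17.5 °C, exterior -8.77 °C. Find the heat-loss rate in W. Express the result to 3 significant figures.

159 W

0.191/0.0401 = 4.763
R_total = 0.0303 + 4.763 + 0.564 + 0.159 + 0.0772 = 5.594 m²·K/W
Q = A·ΔT/R = 33.8 × (17.5 − (-8.77)) / 5.594 = 158.7 W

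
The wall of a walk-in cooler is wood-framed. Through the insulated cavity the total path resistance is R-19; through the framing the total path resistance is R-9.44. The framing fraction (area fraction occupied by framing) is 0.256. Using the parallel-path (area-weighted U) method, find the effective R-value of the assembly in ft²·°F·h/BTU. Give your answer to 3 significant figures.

15.1 ft²·°F·h/BTU

U_eff = 0.744/19 + 0.256/9.44 = 0.03916 + 0.02712 = 0.06628
R_eff = 1/U_eff = 15.09 ft²·°F·h/BTU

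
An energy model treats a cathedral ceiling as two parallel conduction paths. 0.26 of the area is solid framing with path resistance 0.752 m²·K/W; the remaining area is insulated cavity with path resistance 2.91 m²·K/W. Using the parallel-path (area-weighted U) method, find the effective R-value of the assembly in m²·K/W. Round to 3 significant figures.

U_eff = 0.74/2.91 + 0.26/0.752 = 0.2543 + 0.3457 = 0.6
R_eff = 1/U_eff = 1.667 m²·K/W

1.67 m²·K/W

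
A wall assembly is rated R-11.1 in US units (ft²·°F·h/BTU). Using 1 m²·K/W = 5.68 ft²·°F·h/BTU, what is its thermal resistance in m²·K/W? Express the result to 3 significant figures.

R_SI = 11.1/5.68 = 1.954

1.95 m²·K/W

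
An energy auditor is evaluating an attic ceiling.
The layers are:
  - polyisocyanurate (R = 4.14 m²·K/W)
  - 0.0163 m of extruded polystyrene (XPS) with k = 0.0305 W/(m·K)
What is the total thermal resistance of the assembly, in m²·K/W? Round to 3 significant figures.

0.0163/0.0305 = 0.5344
R_total = 4.14 + 0.5344 = 4.674 m²·K/W

4.67 m²·K/W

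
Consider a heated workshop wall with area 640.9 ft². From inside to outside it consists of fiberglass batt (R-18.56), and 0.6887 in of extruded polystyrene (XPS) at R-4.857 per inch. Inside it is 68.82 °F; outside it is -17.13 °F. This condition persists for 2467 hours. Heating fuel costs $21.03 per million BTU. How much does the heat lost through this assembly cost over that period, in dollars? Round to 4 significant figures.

0.6887 × 4.857 = 3.345
R_total = 18.56 + 3.345 = 21.905 ft²·°F·h/BTU
Q = 640.9 × (68.82 − (-17.13)) / 21.905 = 2514.7 BTU/h
E = 2514.7 × 2467 = 6203900 BTU
Cost = 6203900/10⁶ × 21.03 = $130.47

130.5 dollars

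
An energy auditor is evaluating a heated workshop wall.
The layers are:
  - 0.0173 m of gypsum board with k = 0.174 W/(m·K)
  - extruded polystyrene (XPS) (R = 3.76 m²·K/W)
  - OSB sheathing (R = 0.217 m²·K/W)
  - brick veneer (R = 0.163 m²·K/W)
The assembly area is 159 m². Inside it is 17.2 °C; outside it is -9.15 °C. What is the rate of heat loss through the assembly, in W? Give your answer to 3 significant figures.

0.0173/0.174 = 0.09943
R_total = 0.09943 + 3.76 + 0.217 + 0.163 = 4.239 m²·K/W
Q = A·ΔT/R = 159 × (17.2 − (-9.15)) / 4.239 = 988.3 W

988 W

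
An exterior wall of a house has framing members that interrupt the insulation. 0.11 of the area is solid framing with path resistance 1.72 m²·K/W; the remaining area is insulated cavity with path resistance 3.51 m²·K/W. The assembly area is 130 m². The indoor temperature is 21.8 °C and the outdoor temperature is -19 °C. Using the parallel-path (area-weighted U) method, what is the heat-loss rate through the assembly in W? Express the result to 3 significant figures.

U_eff = 0.89/3.51 + 0.11/1.72 = 0.2536 + 0.06395 = 0.3175
R_eff = 1/U_eff = 3.149 m²·K/W
Q = 130 × (21.8 − (-19)) / 3.149 = 1684 W

1680 W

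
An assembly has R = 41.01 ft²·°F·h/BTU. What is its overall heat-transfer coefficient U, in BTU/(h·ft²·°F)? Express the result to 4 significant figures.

0.02438 BTU/(h·ft²·°F)

U = 1/R = 1/41.01 = 0.024384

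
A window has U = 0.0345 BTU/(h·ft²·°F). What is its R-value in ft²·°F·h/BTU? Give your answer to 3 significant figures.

29.0 ft²·°F·h/BTU

R = 1/U = 1/0.0345 = 28.99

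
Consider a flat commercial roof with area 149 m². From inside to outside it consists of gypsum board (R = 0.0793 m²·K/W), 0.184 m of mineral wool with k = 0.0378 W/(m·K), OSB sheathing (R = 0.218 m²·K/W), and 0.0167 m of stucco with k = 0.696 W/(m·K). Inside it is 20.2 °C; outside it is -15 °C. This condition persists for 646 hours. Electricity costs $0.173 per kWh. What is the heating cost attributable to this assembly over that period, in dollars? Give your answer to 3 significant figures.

113 dollars

0.184/0.0378 = 4.868
0.0167/0.696 = 0.02399
R_total = 0.0793 + 4.868 + 0.218 + 0.02399 = 5.189 m²·K/W
Q = 149 × (20.2 − (-15)) / 5.189 = 1011 W
E = 1011 W × 646 h / 1000 = 652.9 kWh
Cost = 652.9 × 0.173 = $113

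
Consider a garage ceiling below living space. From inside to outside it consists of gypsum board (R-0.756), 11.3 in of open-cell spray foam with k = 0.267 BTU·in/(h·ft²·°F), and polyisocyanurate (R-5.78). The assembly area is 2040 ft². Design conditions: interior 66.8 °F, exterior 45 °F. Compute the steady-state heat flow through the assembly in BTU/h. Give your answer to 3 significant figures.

910 BTU/h

11.3/0.267 = 42.32
R_total = 0.756 + 42.32 + 5.78 = 48.86 ft²·°F·h/BTU
Q = A·ΔT/R = 2040 × (66.8 − 45) / 48.86 = 910.2 BTU/h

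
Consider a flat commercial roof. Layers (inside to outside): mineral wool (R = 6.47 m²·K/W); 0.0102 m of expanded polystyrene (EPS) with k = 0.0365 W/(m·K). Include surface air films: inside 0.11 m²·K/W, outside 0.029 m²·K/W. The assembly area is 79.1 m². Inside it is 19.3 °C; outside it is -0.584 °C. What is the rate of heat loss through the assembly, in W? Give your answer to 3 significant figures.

0.0102/0.0365 = 0.2795
R_total = 0.11 + 6.47 + 0.2795 + 0.029 = 6.888 m²·K/W
Q = A·ΔT/R = 79.1 × (19.3 − (-0.584)) / 6.888 = 228.3 W

228 W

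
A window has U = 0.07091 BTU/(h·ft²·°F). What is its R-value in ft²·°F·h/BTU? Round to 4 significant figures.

14.10 ft²·°F·h/BTU

R = 1/U = 1/0.07091 = 14.102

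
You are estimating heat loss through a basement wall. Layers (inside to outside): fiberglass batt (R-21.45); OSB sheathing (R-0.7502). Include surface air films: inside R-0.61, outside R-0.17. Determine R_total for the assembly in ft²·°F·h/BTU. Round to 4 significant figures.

R_total = 0.61 + 21.45 + 0.7502 + 0.17 = 22.98 ft²·°F·h/BTU

22.98 ft²·°F·h/BTU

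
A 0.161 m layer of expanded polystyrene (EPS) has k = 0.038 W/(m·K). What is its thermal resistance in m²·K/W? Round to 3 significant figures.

4.24 m²·K/W

R = L/k = 0.161/0.038 = 4.237 m²·K/W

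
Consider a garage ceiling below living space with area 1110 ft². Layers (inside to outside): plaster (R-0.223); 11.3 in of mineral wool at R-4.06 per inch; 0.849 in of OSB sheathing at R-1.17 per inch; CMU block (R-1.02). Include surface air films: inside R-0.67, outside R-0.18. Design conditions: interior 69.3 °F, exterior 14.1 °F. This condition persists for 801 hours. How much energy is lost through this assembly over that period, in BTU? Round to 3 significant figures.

11.3 × 4.06 = 45.88
0.849 × 1.17 = 0.9933
R_total = 0.67 + 0.223 + 45.88 + 0.9933 + 1.02 + 0.18 = 48.96 ft²·°F·h/BTU
Q = 1110 × (69.3 − 14.1) / 48.96 = 1251 BTU/h
E = 1251 × 801 = 1002000 BTU

1000000 BTU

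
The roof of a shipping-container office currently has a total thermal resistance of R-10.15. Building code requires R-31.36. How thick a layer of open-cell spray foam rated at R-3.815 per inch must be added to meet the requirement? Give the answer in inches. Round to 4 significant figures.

ΔR = 31.36 − 10.15 = 21.21 ft²·°F·h/BTU
L = ΔR / (R/in) = 21.21/3.815 = 5.5596 in

5.560 in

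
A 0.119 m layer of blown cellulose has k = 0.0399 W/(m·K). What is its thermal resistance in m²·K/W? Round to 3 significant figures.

2.98 m²·K/W

R = L/k = 0.119/0.0399 = 2.982 m²·K/W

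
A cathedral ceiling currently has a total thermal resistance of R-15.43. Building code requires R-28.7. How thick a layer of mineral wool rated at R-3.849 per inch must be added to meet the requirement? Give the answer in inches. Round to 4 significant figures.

3.448 in

ΔR = 28.7 − 15.43 = 13.27 ft²·°F·h/BTU
L = ΔR / (R/in) = 13.27/3.849 = 3.4476 in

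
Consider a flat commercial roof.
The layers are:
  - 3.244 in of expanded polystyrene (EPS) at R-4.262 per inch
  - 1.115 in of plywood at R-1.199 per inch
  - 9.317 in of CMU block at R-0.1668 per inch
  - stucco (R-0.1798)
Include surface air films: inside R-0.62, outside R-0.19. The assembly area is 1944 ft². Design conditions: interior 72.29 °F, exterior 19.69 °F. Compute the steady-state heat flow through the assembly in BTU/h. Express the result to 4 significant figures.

3.244 × 4.262 = 13.826
1.115 × 1.199 = 1.3369
9.317 × 0.1668 = 1.5541
R_total = 0.62 + 13.826 + 1.3369 + 1.5541 + 0.1798 + 0.19 = 17.707 ft²·°F·h/BTU
Q = A·ΔT/R = 1944 × (72.29 − 19.69) / 17.707 = 5774.9 BTU/h

5775 BTU/h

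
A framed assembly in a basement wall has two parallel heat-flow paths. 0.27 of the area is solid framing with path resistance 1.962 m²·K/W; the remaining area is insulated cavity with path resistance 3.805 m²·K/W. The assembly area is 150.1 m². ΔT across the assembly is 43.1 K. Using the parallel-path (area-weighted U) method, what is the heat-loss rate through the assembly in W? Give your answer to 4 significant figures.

U_eff = 0.73/3.805 + 0.27/1.962 = 0.19185 + 0.13761 = 0.32947
R_eff = 1/U_eff = 3.0352 m²·K/W
Q = 150.1 × 43.1 / 3.0352 = 2131.4 W

2131 W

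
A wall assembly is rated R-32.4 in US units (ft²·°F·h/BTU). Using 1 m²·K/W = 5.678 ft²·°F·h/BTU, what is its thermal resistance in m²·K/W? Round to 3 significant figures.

R_SI = 32.4/5.678 = 5.706

5.71 m²·K/W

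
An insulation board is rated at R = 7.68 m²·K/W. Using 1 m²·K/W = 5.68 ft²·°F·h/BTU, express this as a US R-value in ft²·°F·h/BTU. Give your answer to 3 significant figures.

43.6 ft²·°F·h/BTU

R_US = 7.68 × 5.68 = 43.62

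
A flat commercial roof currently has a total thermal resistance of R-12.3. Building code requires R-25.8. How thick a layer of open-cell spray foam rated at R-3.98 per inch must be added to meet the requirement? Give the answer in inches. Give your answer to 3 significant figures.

3.39 in

ΔR = 25.8 − 12.3 = 13.5 ft²·°F·h/BTU
L = ΔR / (R/in) = 13.5/3.98 = 3.392 in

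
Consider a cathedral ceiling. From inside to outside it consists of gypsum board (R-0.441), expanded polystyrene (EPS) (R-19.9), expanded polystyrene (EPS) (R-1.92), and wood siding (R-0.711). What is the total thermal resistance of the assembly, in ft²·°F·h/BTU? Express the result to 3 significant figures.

R_total = 0.441 + 19.9 + 1.92 + 0.711 = 22.97 ft²·°F·h/BTU

23.0 ft²·°F·h/BTU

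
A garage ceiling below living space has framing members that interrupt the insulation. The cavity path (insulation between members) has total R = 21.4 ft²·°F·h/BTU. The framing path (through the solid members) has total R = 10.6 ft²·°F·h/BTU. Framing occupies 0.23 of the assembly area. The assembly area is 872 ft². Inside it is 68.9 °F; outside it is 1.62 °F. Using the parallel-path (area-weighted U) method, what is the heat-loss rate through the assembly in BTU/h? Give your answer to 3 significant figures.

U_eff = 0.77/21.4 + 0.23/10.6 = 0.03598 + 0.0217 = 0.05768
R_eff = 1/U_eff = 17.34 ft²·°F·h/BTU
Q = 872 × (68.9 − 1.62) / 17.34 = 3384 BTU/h

3380 BTU/h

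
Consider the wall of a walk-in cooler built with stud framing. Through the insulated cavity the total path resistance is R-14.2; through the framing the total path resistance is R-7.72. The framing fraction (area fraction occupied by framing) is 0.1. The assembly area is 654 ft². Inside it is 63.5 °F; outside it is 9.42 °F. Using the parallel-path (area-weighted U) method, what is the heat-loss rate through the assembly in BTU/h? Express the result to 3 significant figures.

2700 BTU/h

U_eff = 0.9/14.2 + 0.1/7.72 = 0.06338 + 0.01295 = 0.07633
R_eff = 1/U_eff = 13.1 ft²·°F·h/BTU
Q = 654 × (63.5 − 9.42) / 13.1 = 2700 BTU/h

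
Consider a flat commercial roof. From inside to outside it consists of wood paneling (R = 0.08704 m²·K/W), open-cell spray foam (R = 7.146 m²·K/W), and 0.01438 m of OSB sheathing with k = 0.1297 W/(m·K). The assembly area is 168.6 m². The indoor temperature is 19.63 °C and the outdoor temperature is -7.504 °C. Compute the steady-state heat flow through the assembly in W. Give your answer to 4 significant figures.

0.01438/0.1297 = 0.11087
R_total = 0.08704 + 7.146 + 0.11087 = 7.3439 m²·K/W
Q = A·ΔT/R = 168.6 × (19.63 − (-7.504)) / 7.3439 = 622.94 W

622.9 W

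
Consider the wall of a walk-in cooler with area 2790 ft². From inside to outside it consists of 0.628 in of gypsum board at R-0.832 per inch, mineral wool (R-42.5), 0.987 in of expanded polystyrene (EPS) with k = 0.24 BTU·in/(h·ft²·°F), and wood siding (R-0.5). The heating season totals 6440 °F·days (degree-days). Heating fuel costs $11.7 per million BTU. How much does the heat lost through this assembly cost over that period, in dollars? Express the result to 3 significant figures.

106 dollars

0.628 × 0.832 = 0.5225
0.987/0.24 = 4.112
R_total = 0.5225 + 42.5 + 4.112 + 0.5 = 47.63 ft²·°F·h/BTU
E = A × HDD × 24 / R = 2790 × 6440 × 24 / 47.63 = 9053000 BTU
Cost = 9053000/10⁶ × 11.7 = $105.9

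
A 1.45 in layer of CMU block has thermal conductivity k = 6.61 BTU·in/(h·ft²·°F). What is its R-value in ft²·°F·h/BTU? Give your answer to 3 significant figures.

R = L/k = 1.45/6.61 = 0.2194 ft²·°F·h/BTU

0.219 ft²·°F·h/BTU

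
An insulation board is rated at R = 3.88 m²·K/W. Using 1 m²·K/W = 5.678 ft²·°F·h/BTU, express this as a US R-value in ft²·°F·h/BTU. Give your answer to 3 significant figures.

22.0 ft²·°F·h/BTU

R_US = 3.88 × 5.678 = 22.03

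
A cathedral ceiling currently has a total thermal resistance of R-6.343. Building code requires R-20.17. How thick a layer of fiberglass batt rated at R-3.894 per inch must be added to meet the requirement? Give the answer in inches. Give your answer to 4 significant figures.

3.551 in

ΔR = 20.17 − 6.343 = 13.827 ft²·°F·h/BTU
L = ΔR / (R/in) = 13.827/3.894 = 3.5508 in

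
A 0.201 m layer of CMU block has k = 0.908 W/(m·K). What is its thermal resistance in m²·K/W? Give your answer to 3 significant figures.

0.221 m²·K/W

R = L/k = 0.201/0.908 = 0.2214 m²·K/W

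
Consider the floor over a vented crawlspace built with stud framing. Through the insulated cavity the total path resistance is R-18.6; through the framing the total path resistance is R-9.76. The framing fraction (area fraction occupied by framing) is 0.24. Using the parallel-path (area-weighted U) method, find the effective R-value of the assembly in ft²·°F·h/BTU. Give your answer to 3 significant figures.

15.3 ft²·°F·h/BTU

U_eff = 0.76/18.6 + 0.24/9.76 = 0.04086 + 0.02459 = 0.06545
R_eff = 1/U_eff = 15.28 ft²·°F·h/BTU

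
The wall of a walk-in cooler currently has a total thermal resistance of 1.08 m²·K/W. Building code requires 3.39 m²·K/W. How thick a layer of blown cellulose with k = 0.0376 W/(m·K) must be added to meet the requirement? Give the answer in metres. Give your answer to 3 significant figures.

ΔR = 3.39 − 1.08 = 2.31 m²·K/W
L = ΔR × k = 2.31 × 0.0376 = 0.08686 m

0.0869 m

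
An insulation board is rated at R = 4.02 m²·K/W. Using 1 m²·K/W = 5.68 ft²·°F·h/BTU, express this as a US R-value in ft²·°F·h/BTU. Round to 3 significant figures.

22.8 ft²·°F·h/BTU

R_US = 4.02 × 5.68 = 22.83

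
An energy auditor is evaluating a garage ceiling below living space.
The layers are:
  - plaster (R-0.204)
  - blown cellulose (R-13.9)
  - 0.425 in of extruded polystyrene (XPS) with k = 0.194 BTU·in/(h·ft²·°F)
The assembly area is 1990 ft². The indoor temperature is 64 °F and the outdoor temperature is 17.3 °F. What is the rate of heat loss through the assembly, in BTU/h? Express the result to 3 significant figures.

5700 BTU/h

0.425/0.194 = 2.191
R_total = 0.204 + 13.9 + 2.191 = 16.29 ft²·°F·h/BTU
Q = A·ΔT/R = 1990 × (64 − 17.3) / 16.29 = 5703 BTU/h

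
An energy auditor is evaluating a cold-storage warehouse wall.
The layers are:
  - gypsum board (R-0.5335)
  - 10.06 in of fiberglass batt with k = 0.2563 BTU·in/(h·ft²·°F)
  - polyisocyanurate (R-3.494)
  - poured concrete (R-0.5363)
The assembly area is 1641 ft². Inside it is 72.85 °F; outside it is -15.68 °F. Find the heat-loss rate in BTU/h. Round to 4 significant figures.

3316 BTU/h

10.06/0.2563 = 39.251
R_total = 0.5335 + 39.251 + 3.494 + 0.5363 = 43.815 ft²·°F·h/BTU
Q = A·ΔT/R = 1641 × (72.85 − (-15.68)) / 43.815 = 3315.7 BTU/h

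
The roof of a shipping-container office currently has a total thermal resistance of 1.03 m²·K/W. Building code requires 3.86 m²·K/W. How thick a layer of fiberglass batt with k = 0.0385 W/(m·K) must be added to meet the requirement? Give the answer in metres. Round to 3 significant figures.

ΔR = 3.86 − 1.03 = 2.83 m²·K/W
L = ΔR × k = 2.83 × 0.0385 = 0.109 m

0.109 m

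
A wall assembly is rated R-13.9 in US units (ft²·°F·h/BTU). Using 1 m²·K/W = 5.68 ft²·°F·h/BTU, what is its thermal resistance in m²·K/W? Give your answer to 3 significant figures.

R_SI = 13.9/5.68 = 2.447

2.45 m²·K/W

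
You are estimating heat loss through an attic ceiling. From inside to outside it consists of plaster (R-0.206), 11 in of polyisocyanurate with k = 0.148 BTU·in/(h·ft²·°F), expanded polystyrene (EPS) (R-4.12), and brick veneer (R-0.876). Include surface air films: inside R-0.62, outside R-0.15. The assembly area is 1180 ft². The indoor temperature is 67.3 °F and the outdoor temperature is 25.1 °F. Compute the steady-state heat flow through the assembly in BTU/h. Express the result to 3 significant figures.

620 BTU/h

11/0.148 = 74.32
R_total = 0.62 + 0.206 + 74.32 + 4.12 + 0.876 + 0.15 = 80.3 ft²·°F·h/BTU
Q = A·ΔT/R = 1180 × (67.3 − 25.1) / 80.3 = 620.2 BTU/h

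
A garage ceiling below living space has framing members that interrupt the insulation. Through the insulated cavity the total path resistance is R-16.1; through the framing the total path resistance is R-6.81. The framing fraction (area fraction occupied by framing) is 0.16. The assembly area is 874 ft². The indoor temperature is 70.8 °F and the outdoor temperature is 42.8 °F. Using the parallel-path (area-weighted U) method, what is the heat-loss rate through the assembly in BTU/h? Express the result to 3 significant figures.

1850 BTU/h

U_eff = 0.84/16.1 + 0.16/6.81 = 0.05217 + 0.02349 = 0.07567
R_eff = 1/U_eff = 13.22 ft²·°F·h/BTU
Q = 874 × (70.8 − 42.8) / 13.22 = 1852 BTU/h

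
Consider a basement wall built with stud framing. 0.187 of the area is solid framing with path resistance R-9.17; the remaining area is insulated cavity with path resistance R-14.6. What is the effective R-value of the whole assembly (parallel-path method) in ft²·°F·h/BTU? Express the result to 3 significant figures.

13.1 ft²·°F·h/BTU

U_eff = 0.813/14.6 + 0.187/9.17 = 0.05568 + 0.02039 = 0.07608
R_eff = 1/U_eff = 13.14 ft²·°F·h/BTU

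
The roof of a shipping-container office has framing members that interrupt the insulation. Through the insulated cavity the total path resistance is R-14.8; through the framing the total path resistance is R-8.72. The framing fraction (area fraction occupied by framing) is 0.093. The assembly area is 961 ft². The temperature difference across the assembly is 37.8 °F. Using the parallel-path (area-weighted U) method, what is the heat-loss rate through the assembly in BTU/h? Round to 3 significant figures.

U_eff = 0.907/14.8 + 0.093/8.72 = 0.06128 + 0.01067 = 0.07195
R_eff = 1/U_eff = 13.9 ft²·°F·h/BTU
Q = 961 × 37.8 / 13.9 = 2614 BTU/h

2610 BTU/h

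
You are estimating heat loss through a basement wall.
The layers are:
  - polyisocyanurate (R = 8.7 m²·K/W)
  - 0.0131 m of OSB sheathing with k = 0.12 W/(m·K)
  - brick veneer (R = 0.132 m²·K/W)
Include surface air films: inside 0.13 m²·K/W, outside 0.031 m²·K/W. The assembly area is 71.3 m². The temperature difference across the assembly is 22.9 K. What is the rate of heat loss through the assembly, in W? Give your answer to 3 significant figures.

179 W

0.0131/0.12 = 0.1092
R_total = 0.13 + 8.7 + 0.1092 + 0.132 + 0.031 = 9.102 m²·K/W
Q = A·ΔT/R = 71.3 × 22.9 / 9.102 = 179.4 W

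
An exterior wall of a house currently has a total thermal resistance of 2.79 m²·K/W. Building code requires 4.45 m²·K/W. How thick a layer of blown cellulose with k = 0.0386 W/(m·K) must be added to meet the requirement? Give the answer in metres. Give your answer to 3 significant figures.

0.0641 m

ΔR = 4.45 − 2.79 = 1.66 m²·K/W
L = ΔR × k = 1.66 × 0.0386 = 0.06408 m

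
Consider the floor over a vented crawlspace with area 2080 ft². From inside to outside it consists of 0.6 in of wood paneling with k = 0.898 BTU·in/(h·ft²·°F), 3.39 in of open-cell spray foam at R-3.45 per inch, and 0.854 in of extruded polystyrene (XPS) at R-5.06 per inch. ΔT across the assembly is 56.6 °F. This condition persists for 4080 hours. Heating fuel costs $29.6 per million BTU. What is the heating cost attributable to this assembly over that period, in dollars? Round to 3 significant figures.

0.6/0.898 = 0.6682
3.39 × 3.45 = 11.7
0.854 × 5.06 = 4.321
R_total = 0.6682 + 11.7 + 4.321 = 16.68 ft²·°F·h/BTU
Q = 2080 × 56.6 / 16.68 = 7056 BTU/h
E = 7056 × 4080 = 28790000 BTU
Cost = 28790000/10⁶ × 29.6 = $852.1

852 dollars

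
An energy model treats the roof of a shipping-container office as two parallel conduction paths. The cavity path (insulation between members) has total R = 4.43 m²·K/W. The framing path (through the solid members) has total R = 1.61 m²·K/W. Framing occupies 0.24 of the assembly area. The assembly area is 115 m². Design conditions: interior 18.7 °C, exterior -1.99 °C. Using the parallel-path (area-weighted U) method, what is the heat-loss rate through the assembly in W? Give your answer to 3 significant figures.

U_eff = 0.76/4.43 + 0.24/1.61 = 0.1716 + 0.1491 = 0.3206
R_eff = 1/U_eff = 3.119 m²·K/W
Q = 115 × (18.7 − (-1.99)) / 3.119 = 762.9 W

763 W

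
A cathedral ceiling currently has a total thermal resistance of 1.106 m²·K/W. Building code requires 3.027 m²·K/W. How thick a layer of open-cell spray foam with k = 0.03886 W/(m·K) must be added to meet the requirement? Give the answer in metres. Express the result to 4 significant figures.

0.07465 m

ΔR = 3.027 − 1.106 = 1.921 m²·K/W
L = ΔR × k = 1.921 × 0.03886 = 0.07465 m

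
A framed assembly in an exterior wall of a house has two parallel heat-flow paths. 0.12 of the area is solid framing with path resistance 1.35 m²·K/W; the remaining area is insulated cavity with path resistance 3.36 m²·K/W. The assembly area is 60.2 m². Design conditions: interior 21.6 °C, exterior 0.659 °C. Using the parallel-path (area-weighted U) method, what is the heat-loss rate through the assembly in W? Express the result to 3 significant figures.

442 W

U_eff = 0.88/3.36 + 0.12/1.35 = 0.2619 + 0.08889 = 0.3508
R_eff = 1/U_eff = 2.851 m²·K/W
Q = 60.2 × (21.6 − 0.659) / 2.851 = 442.2 W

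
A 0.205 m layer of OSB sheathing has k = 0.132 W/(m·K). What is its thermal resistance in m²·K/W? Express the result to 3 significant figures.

R = L/k = 0.205/0.132 = 1.553 m²·K/W

1.55 m²·K/W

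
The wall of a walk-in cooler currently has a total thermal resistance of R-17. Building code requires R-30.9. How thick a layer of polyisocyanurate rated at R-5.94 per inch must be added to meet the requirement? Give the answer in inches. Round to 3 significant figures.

2.34 in

ΔR = 30.9 − 17 = 13.9 ft²·°F·h/BTU
L = ΔR / (R/in) = 13.9/5.94 = 2.34 in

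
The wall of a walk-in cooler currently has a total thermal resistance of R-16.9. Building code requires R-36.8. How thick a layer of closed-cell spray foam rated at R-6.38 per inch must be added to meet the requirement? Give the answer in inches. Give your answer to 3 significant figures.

3.12 in

ΔR = 36.8 − 16.9 = 19.9 ft²·°F·h/BTU
L = ΔR / (R/in) = 19.9/6.38 = 3.119 in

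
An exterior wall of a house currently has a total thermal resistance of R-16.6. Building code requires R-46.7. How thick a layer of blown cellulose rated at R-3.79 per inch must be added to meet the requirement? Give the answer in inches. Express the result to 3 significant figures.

ΔR = 46.7 − 16.6 = 30.1 ft²·°F·h/BTU
L = ΔR / (R/in) = 30.1/3.79 = 7.942 in

7.94 in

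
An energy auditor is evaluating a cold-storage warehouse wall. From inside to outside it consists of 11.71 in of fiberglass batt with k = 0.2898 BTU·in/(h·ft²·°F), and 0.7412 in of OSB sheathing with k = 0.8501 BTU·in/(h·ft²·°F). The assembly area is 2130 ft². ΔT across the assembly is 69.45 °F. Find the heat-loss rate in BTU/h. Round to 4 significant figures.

11.71/0.2898 = 40.407
0.7412/0.8501 = 0.8719
R_total = 40.407 + 0.8719 = 41.279 ft²·°F·h/BTU
Q = A·ΔT/R = 2130 × 69.45 / 41.279 = 3583.6 BTU/h

3584 BTU/h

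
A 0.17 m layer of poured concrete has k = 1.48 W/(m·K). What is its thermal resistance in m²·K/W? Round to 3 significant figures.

R = L/k = 0.17/1.48 = 0.1149 m²·K/W

0.115 m²·K/W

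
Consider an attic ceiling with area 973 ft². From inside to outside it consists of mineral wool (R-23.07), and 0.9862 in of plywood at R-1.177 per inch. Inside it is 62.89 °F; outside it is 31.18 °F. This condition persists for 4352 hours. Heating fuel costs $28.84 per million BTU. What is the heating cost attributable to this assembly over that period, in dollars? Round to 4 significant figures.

159.8 dollars

0.9862 × 1.177 = 1.1608
R_total = 23.07 + 1.1608 = 24.231 ft²·°F·h/BTU
Q = 973 × (62.89 − 31.18) / 24.231 = 1273.3 BTU/h
E = 1273.3 × 4352 = 5541500 BTU
Cost = 5541500/10⁶ × 28.84 = $159.82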